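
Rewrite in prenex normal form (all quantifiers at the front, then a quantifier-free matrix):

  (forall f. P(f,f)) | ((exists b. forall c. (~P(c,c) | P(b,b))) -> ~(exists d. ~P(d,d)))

Rewrite implications/biconditionals: A → B as ¬A ∨ B.
  (forall f. P(f,f)) | ~(exists b. forall c. (~P(c,c) | P(b,b))) | ~(exists d. ~P(d,d))
Move each ¬ inward, flipping quantifiers it crosses:
  (forall f. P(f,f)) | (forall b. exists c. (P(c,c) & ~P(b,b))) | (forall d. P(d,d))
Extract every quantifier outward, since the variables are now distinct and don't occur free across branches:
  forall f. forall b. exists c. forall d. (P(f,f) | P(c,c) & ~P(b,b) | P(d,d))

forall f. forall b. exists c. forall d. (P(f,f) | P(c,c) & ~P(b,b) | P(d,d))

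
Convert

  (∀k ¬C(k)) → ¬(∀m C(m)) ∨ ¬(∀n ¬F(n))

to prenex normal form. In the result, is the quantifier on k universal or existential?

existential

Rewrite implications/biconditionals: A → B as ¬A ∨ B.
  ¬(∀k ¬C(k)) ∨ ¬(∀m C(m)) ∨ ¬(∀n ¬F(n))
Push ¬ through the quantifiers and connectives to reach negation normal form:
  (∃k C(k)) ∨ (∃m ¬C(m)) ∨ (∃n F(n))
Pull the quantifiers to the front (each side's bound variable is not free in the other side):
  ∃k ∃m ∃n (C(k) ∨ ¬C(m) ∨ F(n))
The quantifier ∀k sits under an odd number of negations (counting the antecedent side of each →), so it flips to ∃k.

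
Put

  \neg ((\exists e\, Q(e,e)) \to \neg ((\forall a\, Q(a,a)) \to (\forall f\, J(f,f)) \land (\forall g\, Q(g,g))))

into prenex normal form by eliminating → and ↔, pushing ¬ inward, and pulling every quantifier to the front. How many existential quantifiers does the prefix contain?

First replace A → B with ¬A ∨ B.
  \neg (\neg (\exists e\, Q(e,e)) \lor \neg (\neg (\forall a\, Q(a,a)) \lor (\forall f\, J(f,f)) \land (\forall g\, Q(g,g))))
Push ¬ through the quantifiers and connectives to reach negation normal form:
  (\exists e\, Q(e,e)) \land ((\exists a\, \neg Q(a,a)) \lor (\forall f\, J(f,f)) \land (\forall g\, Q(g,g)))
All bound variables are already distinct, so no renaming is needed.
Finally move all quantifiers to the prefix:
  \exists e\, \exists a\, \forall f\, \forall g\, (Q(e,e) \land (\neg Q(a,a) \lor J(f,f) \land Q(g,g)))
The prefix is \exists e \exists a \forall f \forall g: 2 universal, 2 existential.

2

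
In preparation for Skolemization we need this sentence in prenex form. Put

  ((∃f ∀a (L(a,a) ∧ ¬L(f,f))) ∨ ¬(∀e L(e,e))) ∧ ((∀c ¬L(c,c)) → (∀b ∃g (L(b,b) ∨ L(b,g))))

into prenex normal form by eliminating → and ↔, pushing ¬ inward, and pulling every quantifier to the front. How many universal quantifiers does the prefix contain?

Eliminate → and ↔ using ¬ and ∨.
  ((∃f ∀a (L(a,a) ∧ ¬L(f,f))) ∨ ¬(∀e L(e,e))) ∧ (¬(∀c ¬L(c,c)) ∨ (∀b ∃g (L(b,b) ∨ L(b,g))))
Push ¬ through the quantifiers and connectives to reach negation normal form:
  ((∃f ∀a (L(a,a) ∧ ¬L(f,f))) ∨ (∃e ¬L(e,e))) ∧ ((∃c L(c,c)) ∨ (∀b ∃g (L(b,b) ∨ L(b,g))))
All bound variables are already distinct, so no renaming is needed.
Pull the quantifiers to the front (each side's bound variable is not free in the other side):
  ∃f ∀a ∃e ∃c ∀b ∃g ((L(a,a) ∧ ¬L(f,f) ∨ ¬L(e,e)) ∧ (L(c,c) ∨ L(b,b) ∨ L(b,g)))
The prefix is ∃f ∀a ∃e ∃c ∀b ∃g: 2 universal, 4 existential.

2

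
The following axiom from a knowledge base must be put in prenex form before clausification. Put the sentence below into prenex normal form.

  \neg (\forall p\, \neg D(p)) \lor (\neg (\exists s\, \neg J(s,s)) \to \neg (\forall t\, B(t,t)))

\exists p\, \exists s\, \exists t\, (D(p) \lor \neg J(s,s) \lor \neg B(t,t))

First replace A → B with ¬A ∨ B.
  \neg (\forall p\, \neg D(p)) \lor \neg \neg (\exists s\, \neg J(s,s)) \lor \neg (\forall t\, B(t,t))
Push ¬ through the quantifiers and connectives to reach negation normal form:
  (\exists p\, D(p)) \lor (\exists s\, \neg J(s,s)) \lor (\exists t\, \neg B(t,t))
All bound variables are already distinct, so no renaming is needed.
Extract every quantifier outward, since the variables are now distinct and don't occur free across branches:
  \exists p\, \exists s\, \exists t\, (D(p) \lor \neg J(s,s) \lor \neg B(t,t))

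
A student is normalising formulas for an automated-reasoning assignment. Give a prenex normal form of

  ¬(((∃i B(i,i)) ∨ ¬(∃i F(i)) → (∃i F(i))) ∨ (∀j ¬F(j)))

Eliminate → and ↔ using ¬ and ∨.
  ¬(¬((∃i B(i,i)) ∨ ¬(∃i F(i))) ∨ (∃i F(i)) ∨ (∀j ¬F(j)))
Push ¬ through the quantifiers and connectives to reach negation normal form:
  ((∃i B(i,i)) ∨ (∀i ¬F(i))) ∧ (∀i ¬F(i)) ∧ (∃j F(j))
Rename bound variables to avoid capture: i↦x1, i↦r.
  ((∃i B(i,i)) ∨ (∀x1 ¬F(x1))) ∧ (∀r ¬F(r)) ∧ (∃j F(j))
Extract every quantifier outward, since the variables are now distinct and don't occur free across branches:
  ∃i ∀x1 ∀r ∃j ((B(i,i) ∨ ¬F(x1)) ∧ ¬F(r) ∧ F(j))

∃i ∀x1 ∀r ∃j ((B(i,i) ∨ ¬F(x1)) ∧ ¬F(r) ∧ F(j))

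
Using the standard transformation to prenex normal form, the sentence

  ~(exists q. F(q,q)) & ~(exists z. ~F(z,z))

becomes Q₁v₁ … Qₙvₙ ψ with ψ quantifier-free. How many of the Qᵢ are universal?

Push ¬ through the quantifiers and connectives to reach negation normal form:
  (forall q. ~F(q,q)) & (forall z. F(z,z))
Finally move all quantifiers to the prefix:
  forall q. forall z. (~F(q,q) & F(z,z))
The prefix is forall q forall z: 2 universal, 0 existential.

2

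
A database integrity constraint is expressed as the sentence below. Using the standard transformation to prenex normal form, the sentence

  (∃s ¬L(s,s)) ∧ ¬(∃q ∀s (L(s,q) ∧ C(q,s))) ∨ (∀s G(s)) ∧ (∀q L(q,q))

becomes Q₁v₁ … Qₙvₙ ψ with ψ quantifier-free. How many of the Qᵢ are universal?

Move each ¬ inward, flipping quantifiers it crosses:
  (∃s ¬L(s,s)) ∧ (∀q ∃s (¬L(s,q) ∨ ¬C(q,s))) ∨ (∀s G(s)) ∧ (∀q L(q,q))
Standardize variables apart so no two quantifiers bind the same name: s↦p, s↦z, q↦v.
  (∃s ¬L(s,s)) ∧ (∀q ∃p (¬L(p,q) ∨ ¬C(q,p))) ∨ (∀z G(z)) ∧ (∀v L(v,v))
Pull the quantifiers to the front (each side's bound variable is not free in the other side):
  ∃s ∀q ∃p ∀z ∀v (¬L(s,s) ∧ (¬L(p,q) ∨ ¬C(q,p)) ∨ G(z) ∧ L(v,v))
The prefix is ∃s ∀q ∃p ∀z ∀v: 3 universal, 2 existential.

3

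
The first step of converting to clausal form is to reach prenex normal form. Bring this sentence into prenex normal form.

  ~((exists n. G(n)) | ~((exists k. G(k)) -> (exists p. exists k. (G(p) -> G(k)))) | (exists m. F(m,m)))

Rewrite implications/biconditionals: A → B as ¬A ∨ B.
  ~((exists n. G(n)) | ~(~(exists k. G(k)) | (exists p. exists k. (~G(p) | G(k)))) | (exists m. F(m,m)))
Push ¬ through the quantifiers and connectives to reach negation normal form:
  (forall n. ~G(n)) & ((forall k. ~G(k)) | (exists p. exists k. (~G(p) | G(k)))) & (forall m. ~F(m,m))
Standardize variables apart so no two quantifiers bind the same name: k↦w.
  (forall n. ~G(n)) & ((forall k. ~G(k)) | (exists p. exists w. (~G(p) | G(w)))) & (forall m. ~F(m,m))
Pull the quantifiers to the front (each side's bound variable is not free in the other side):
  forall n. forall k. exists p. exists w. forall m. (~G(n) & (~G(k) | ~G(p) | G(w)) & ~F(m,m))

forall n. forall k. exists p. exists w. forall m. (~G(n) & (~G(k) | ~G(p) | G(w)) & ~F(m,m))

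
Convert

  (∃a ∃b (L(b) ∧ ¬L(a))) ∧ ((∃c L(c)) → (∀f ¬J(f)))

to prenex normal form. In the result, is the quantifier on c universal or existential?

First replace A → B with ¬A ∨ B.
  (∃a ∃b (L(b) ∧ ¬L(a))) ∧ (¬(∃c L(c)) ∨ (∀f ¬J(f)))
Push ¬ through the quantifiers and connectives to reach negation normal form:
  (∃a ∃b (L(b) ∧ ¬L(a))) ∧ ((∀c ¬L(c)) ∨ (∀f ¬J(f)))
All bound variables are already distinct, so no renaming is needed.
Extract every quantifier outward, since the variables are now distinct and don't occur free across branches:
  ∃a ∃b ∀c ∀f (L(b) ∧ ¬L(a) ∧ (¬L(c) ∨ ¬J(f)))
The quantifier ∃c sits under an odd number of negations (counting the antecedent side of each →), so it flips to ∀c.

universal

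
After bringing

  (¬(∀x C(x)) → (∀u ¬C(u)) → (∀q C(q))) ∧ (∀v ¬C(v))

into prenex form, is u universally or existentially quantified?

Eliminate → and ↔ using ¬ and ∨.
  (¬¬(∀x C(x)) ∨ ¬(∀u ¬C(u)) ∨ (∀q C(q))) ∧ (∀v ¬C(v))
Move each ¬ inward, flipping quantifiers it crosses:
  ((∀x C(x)) ∨ (∃u C(u)) ∨ (∀q C(q))) ∧ (∀v ¬C(v))
Extract every quantifier outward, since the variables are now distinct and don't occur free across branches:
  ∀x ∃u ∀q ∀v ((C(x) ∨ C(u) ∨ C(q)) ∧ ¬C(v))
The quantifier ∀u sits under an odd number of negations (counting the antecedent side of each →), so it flips to ∃u.

existential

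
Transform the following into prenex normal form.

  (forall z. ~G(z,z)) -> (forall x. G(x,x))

First replace A → B with ¬A ∨ B.
  ~(forall z. ~G(z,z)) | (forall x. G(x,x))
Drive negations inward (¬∀x A ≡ ∃x ¬A, ¬∃x A ≡ ∀x ¬A, De Morgan for ∧/∨):
  (exists z. G(z,z)) | (forall x. G(x,x))
All bound variables are already distinct, so no renaming is needed.
Finally move all quantifiers to the prefix:
  exists z. forall x. (G(z,z) | G(x,x))

exists z. forall x. (G(z,z) | G(x,x))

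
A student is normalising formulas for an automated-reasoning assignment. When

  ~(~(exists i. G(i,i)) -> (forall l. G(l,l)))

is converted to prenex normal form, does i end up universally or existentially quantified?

Eliminate → and ↔ using ¬ and ∨.
  ~(~~(exists i. G(i,i)) | (forall l. G(l,l)))
Push ¬ through the quantifiers and connectives to reach negation normal form:
  (forall i. ~G(i,i)) & (exists l. ~G(l,l))
Pull the quantifiers to the front (each side's bound variable is not free in the other side):
  forall i. exists l. (~G(i,i) & ~G(l,l))
The quantifier exists i sits under an odd number of negations (counting the antecedent side of each →), so it flips to forall i.

universal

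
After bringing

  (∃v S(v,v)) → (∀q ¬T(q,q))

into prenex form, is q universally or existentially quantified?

universal

Rewrite implications/biconditionals: A → B as ¬A ∨ B.
  ¬(∃v S(v,v)) ∨ (∀q ¬T(q,q))
Drive negations inward (¬∀x A ≡ ∃x ¬A, ¬∃x A ≡ ∀x ¬A, De Morgan for ∧/∨):
  (∀v ¬S(v,v)) ∨ (∀q ¬T(q,q))
All bound variables are already distinct, so no renaming is needed.
Extract every quantifier outward, since the variables are now distinct and don't occur free across branches:
  ∀v ∀q (¬S(v,v) ∨ ¬T(q,q))
The quantifier ∀q sits under an even number of negations (counting the antecedent side of each →), so it remains universal.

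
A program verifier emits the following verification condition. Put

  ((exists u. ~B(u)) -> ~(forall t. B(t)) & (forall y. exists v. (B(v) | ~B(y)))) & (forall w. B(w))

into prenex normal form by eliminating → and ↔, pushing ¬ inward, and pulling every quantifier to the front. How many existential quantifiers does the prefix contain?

2

First replace A → B with ¬A ∨ B.
  (~(exists u. ~B(u)) | ~(forall t. B(t)) & (forall y. exists v. (B(v) | ~B(y)))) & (forall w. B(w))
Push ¬ through the quantifiers and connectives to reach negation normal form:
  ((forall u. B(u)) | (exists t. ~B(t)) & (forall y. exists v. (B(v) | ~B(y)))) & (forall w. B(w))
All bound variables are already distinct, so no renaming is needed.
Pull the quantifiers to the front (each side's bound variable is not free in the other side):
  forall u. exists t. forall y. exists v. forall w. ((B(u) | ~B(t) & (B(v) | ~B(y))) & B(w))
The prefix is forall u exists t forall y exists v forall w: 3 universal, 2 existential.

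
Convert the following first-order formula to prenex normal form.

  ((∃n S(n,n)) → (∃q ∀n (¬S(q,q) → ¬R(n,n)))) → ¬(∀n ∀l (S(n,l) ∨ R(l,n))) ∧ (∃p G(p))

Rewrite implications/biconditionals: A → B as ¬A ∨ B.
  ¬(¬(∃n S(n,n)) ∨ (∃q ∀n (¬¬S(q,q) ∨ ¬R(n,n)))) ∨ ¬(∀n ∀l (S(n,l) ∨ R(l,n))) ∧ (∃p G(p))
Push ¬ through the quantifiers and connectives to reach negation normal form:
  (∃n S(n,n)) ∧ (∀q ∃n (¬S(q,q) ∧ R(n,n))) ∨ (∃n ∃l (¬S(n,l) ∧ ¬R(l,n))) ∧ (∃p G(p))
Give each quantifier a distinct variable: n↦v1, n↦w1.
  (∃n S(n,n)) ∧ (∀q ∃v1 (¬S(q,q) ∧ R(v1,v1))) ∨ (∃w1 ∃l (¬S(w1,l) ∧ ¬R(l,w1))) ∧ (∃p G(p))
Extract every quantifier outward, since the variables are now distinct and don't occur free across branches:
  ∃n ∀q ∃v1 ∃w1 ∃l ∃p (S(n,n) ∧ ¬S(q,q) ∧ R(v1,v1) ∨ ¬S(w1,l) ∧ ¬R(l,w1) ∧ G(p))

∃n ∀q ∃v1 ∃w1 ∃l ∃p (S(n,n) ∧ ¬S(q,q) ∧ R(v1,v1) ∨ ¬S(w1,l) ∧ ¬R(l,w1) ∧ G(p))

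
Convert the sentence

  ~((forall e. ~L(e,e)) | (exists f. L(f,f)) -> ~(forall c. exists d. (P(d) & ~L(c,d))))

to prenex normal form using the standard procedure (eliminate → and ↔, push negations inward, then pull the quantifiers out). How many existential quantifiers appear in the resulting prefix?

2

Eliminate → and ↔ using ¬ and ∨.
  ~(~((forall e. ~L(e,e)) | (exists f. L(f,f))) | ~(forall c. exists d. (P(d) & ~L(c,d))))
Drive negations inward (¬∀x A ≡ ∃x ¬A, ¬∃x A ≡ ∀x ¬A, De Morgan for ∧/∨):
  ((forall e. ~L(e,e)) | (exists f. L(f,f))) & (forall c. exists d. (P(d) & ~L(c,d)))
Finally move all quantifiers to the prefix:
  forall e. exists f. forall c. exists d. ((~L(e,e) | L(f,f)) & P(d) & ~L(c,d))
The prefix is forall e exists f forall c exists d: 2 universal, 2 existential.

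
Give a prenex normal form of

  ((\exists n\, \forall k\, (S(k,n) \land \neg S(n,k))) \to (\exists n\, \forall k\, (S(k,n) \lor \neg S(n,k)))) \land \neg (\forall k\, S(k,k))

First replace A → B with ¬A ∨ B.
  (\neg (\exists n\, \forall k\, (S(k,n) \land \neg S(n,k))) \lor (\exists n\, \forall k\, (S(k,n) \lor \neg S(n,k)))) \land \neg (\forall k\, S(k,k))
Drive negations inward (¬∀x A ≡ ∃x ¬A, ¬∃x A ≡ ∀x ¬A, De Morgan for ∧/∨):
  ((\forall n\, \exists k\, (\neg S(k,n) \lor S(n,k))) \lor (\exists n\, \forall k\, (S(k,n) \lor \neg S(n,k)))) \land (\exists k\, \neg S(k,k))
Standardize variables apart so no two quantifiers bind the same name: n↦p, k↦x1, k↦y1.
  ((\forall n\, \exists k\, (\neg S(k,n) \lor S(n,k))) \lor (\exists p\, \forall x1\, (S(x1,p) \lor \neg S(p,x1)))) \land (\exists y1\, \neg S(y1,y1))
Extract every quantifier outward, since the variables are now distinct and don't occur free across branches:
  \forall n\, \exists k\, \exists p\, \forall x1\, \exists y1\, ((\neg S(k,n) \lor S(n,k) \lor S(x1,p) \lor \neg S(p,x1)) \land \neg S(y1,y1))

\forall n\, \exists k\, \exists p\, \forall x1\, \exists y1\, ((\neg S(k,n) \lor S(n,k) \lor S(x1,p) \lor \neg S(p,x1)) \land \neg S(y1,y1))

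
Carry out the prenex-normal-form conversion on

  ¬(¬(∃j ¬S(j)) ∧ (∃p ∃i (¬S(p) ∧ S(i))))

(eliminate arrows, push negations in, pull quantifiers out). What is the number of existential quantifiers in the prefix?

Move each ¬ inward, flipping quantifiers it crosses:
  (∃j ¬S(j)) ∨ (∀p ∀i (S(p) ∨ ¬S(i)))
All bound variables are already distinct, so no renaming is needed.
Extract every quantifier outward, since the variables are now distinct and don't occur free across branches:
  ∃j ∀p ∀i (¬S(j) ∨ S(p) ∨ ¬S(i))
The prefix is ∃j ∀p ∀i: 2 universal, 1 existential.

1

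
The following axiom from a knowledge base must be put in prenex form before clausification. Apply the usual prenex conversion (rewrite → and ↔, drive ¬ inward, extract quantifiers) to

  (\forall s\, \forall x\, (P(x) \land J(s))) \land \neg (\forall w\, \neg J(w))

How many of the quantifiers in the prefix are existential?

1

Drive negations inward (¬∀x A ≡ ∃x ¬A, ¬∃x A ≡ ∀x ¬A, De Morgan for ∧/∨):
  (\forall s\, \forall x\, (P(x) \land J(s))) \land (\exists w\, J(w))
Extract every quantifier outward, since the variables are now distinct and don't occur free across branches:
  \forall s\, \forall x\, \exists w\, (P(x) \land J(s) \land J(w))
The prefix is \forall s \forall x \exists w: 2 universal, 1 existential.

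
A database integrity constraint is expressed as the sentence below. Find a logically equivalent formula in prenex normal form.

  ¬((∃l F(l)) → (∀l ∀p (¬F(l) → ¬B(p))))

∃l ∃c ∃p (F(l) ∧ ¬F(c) ∧ B(p))

Rewrite implications/biconditionals: A → B as ¬A ∨ B.
  ¬(¬(∃l F(l)) ∨ (∀l ∀p (¬¬F(l) ∨ ¬B(p))))
Drive negations inward (¬∀x A ≡ ∃x ¬A, ¬∃x A ≡ ∀x ¬A, De Morgan for ∧/∨):
  (∃l F(l)) ∧ (∃l ∃p (¬F(l) ∧ B(p)))
Standardize variables apart so no two quantifiers bind the same name: l↦c.
  (∃l F(l)) ∧ (∃c ∃p (¬F(c) ∧ B(p)))
Finally move all quantifiers to the prefix:
  ∃l ∃c ∃p (F(l) ∧ ¬F(c) ∧ B(p))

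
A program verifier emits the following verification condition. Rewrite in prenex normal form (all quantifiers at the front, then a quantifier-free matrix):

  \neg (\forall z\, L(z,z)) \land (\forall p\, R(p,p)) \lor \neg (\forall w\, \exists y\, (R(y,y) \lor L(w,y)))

Move each ¬ inward, flipping quantifiers it crosses:
  (\exists z\, \neg L(z,z)) \land (\forall p\, R(p,p)) \lor (\exists w\, \forall y\, (\neg R(y,y) \land \neg L(w,y)))
Finally move all quantifiers to the prefix:
  \exists z\, \forall p\, \exists w\, \forall y\, (\neg L(z,z) \land R(p,p) \lor \neg R(y,y) \land \neg L(w,y))

\exists z\, \forall p\, \exists w\, \forall y\, (\neg L(z,z) \land R(p,p) \lor \neg R(y,y) \land \neg L(w,y))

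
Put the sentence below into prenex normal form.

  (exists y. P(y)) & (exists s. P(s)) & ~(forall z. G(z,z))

Drive negations inward (¬∀x A ≡ ∃x ¬A, ¬∃x A ≡ ∀x ¬A, De Morgan for ∧/∨):
  (exists y. P(y)) & (exists s. P(s)) & (exists z. ~G(z,z))
All bound variables are already distinct, so no renaming is needed.
Pull the quantifiers to the front (each side's bound variable is not free in the other side):
  exists y. exists s. exists z. (P(y) & P(s) & ~G(z,z))

exists y. exists s. exists z. (P(y) & P(s) & ~G(z,z))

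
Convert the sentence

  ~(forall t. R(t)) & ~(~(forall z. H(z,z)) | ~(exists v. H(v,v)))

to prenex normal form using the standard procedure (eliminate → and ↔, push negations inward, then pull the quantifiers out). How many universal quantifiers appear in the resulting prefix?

Move each ¬ inward, flipping quantifiers it crosses:
  (exists t. ~R(t)) & (forall z. H(z,z)) & (exists v. H(v,v))
All bound variables are already distinct, so no renaming is needed.
Extract every quantifier outward, since the variables are now distinct and don't occur free across branches:
  exists t. forall z. exists v. (~R(t) & H(z,z) & H(v,v))
The prefix is exists t forall z exists v: 1 universal, 2 existential.

1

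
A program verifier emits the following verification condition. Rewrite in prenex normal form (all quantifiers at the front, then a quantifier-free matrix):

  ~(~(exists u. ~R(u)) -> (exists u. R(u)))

forall u. forall w. (R(u) & ~R(w))

Eliminate → and ↔ using ¬ and ∨.
  ~(~~(exists u. ~R(u)) | (exists u. R(u)))
Push ¬ through the quantifiers and connectives to reach negation normal form:
  (forall u. R(u)) & (forall u. ~R(u))
Give each quantifier a distinct variable: u↦w.
  (forall u. R(u)) & (forall w. ~R(w))
Extract every quantifier outward, since the variables are now distinct and don't occur free across branches:
  forall u. forall w. (R(u) & ~R(w))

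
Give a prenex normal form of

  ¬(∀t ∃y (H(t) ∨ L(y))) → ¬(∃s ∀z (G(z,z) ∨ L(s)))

∀t ∃y ∀s ∃z (H(t) ∨ L(y) ∨ ¬G(z,z) ∧ ¬L(s))

First replace A → B with ¬A ∨ B.
  ¬¬(∀t ∃y (H(t) ∨ L(y))) ∨ ¬(∃s ∀z (G(z,z) ∨ L(s)))
Move each ¬ inward, flipping quantifiers it crosses:
  (∀t ∃y (H(t) ∨ L(y))) ∨ (∀s ∃z (¬G(z,z) ∧ ¬L(s)))
Pull the quantifiers to the front (each side's bound variable is not free in the other side):
  ∀t ∃y ∀s ∃z (H(t) ∨ L(y) ∨ ¬G(z,z) ∧ ¬L(s))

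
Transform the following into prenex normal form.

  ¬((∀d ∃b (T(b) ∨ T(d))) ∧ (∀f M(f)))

∃d ∀b ∃f (¬T(b) ∧ ¬T(d) ∨ ¬M(f))

Move each ¬ inward, flipping quantifiers it crosses:
  (∃d ∀b (¬T(b) ∧ ¬T(d))) ∨ (∃f ¬M(f))
All bound variables are already distinct, so no renaming is needed.
Finally move all quantifiers to the prefix:
  ∃d ∀b ∃f (¬T(b) ∧ ¬T(d) ∨ ¬M(f))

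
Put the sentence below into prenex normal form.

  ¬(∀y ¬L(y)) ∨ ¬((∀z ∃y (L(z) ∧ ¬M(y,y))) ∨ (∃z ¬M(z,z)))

Drive negations inward (¬∀x A ≡ ∃x ¬A, ¬∃x A ≡ ∀x ¬A, De Morgan for ∧/∨):
  (∃y L(y)) ∨ (∃z ∀y (¬L(z) ∨ M(y,y))) ∧ (∀z M(z,z))
Give each quantifier a distinct variable: y↦u1, z↦p.
  (∃y L(y)) ∨ (∃z ∀u1 (¬L(z) ∨ M(u1,u1))) ∧ (∀p M(p,p))
Extract every quantifier outward, since the variables are now distinct and don't occur free across branches:
  ∃y ∃z ∀u1 ∀p (L(y) ∨ (¬L(z) ∨ M(u1,u1)) ∧ M(p,p))

∃y ∃z ∀u1 ∀p (L(y) ∨ (¬L(z) ∨ M(u1,u1)) ∧ M(p,p))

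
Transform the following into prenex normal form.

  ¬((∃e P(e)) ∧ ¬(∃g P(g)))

∀e ∃g (¬P(e) ∨ P(g))

Move each ¬ inward, flipping quantifiers it crosses:
  (∀e ¬P(e)) ∨ (∃g P(g))
Pull the quantifiers to the front (each side's bound variable is not free in the other side):
  ∀e ∃g (¬P(e) ∨ P(g))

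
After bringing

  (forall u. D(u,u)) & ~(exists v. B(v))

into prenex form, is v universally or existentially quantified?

universal

Push ¬ through the quantifiers and connectives to reach negation normal form:
  (forall u. D(u,u)) & (forall v. ~B(v))
Pull the quantifiers to the front (each side's bound variable is not free in the other side):
  forall u. forall v. (D(u,u) & ~B(v))
The quantifier exists v sits under an odd number of negations, so it flips to forall v.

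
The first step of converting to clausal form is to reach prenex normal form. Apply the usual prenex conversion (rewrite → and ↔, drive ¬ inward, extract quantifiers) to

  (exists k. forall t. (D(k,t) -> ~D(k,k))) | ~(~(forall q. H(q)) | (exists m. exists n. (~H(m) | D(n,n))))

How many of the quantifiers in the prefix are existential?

First replace A → B with ¬A ∨ B.
  (exists k. forall t. (~D(k,t) | ~D(k,k))) | ~(~(forall q. H(q)) | (exists m. exists n. (~H(m) | D(n,n))))
Drive negations inward (¬∀x A ≡ ∃x ¬A, ¬∃x A ≡ ∀x ¬A, De Morgan for ∧/∨):
  (exists k. forall t. (~D(k,t) | ~D(k,k))) | (forall q. H(q)) & (forall m. forall n. (H(m) & ~D(n,n)))
Pull the quantifiers to the front (each side's bound variable is not free in the other side):
  exists k. forall t. forall q. forall m. forall n. (~D(k,t) | ~D(k,k) | H(q) & H(m) & ~D(n,n))
The prefix is exists k forall t forall q forall m forall n: 4 universal, 1 existential.

1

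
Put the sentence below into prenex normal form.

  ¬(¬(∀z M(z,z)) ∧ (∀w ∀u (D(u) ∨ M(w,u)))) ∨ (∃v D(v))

∀z ∃w ∃u ∃v (M(z,z) ∨ ¬D(u) ∧ ¬M(w,u) ∨ D(v))

Move each ¬ inward, flipping quantifiers it crosses:
  (∀z M(z,z)) ∨ (∃w ∃u (¬D(u) ∧ ¬M(w,u))) ∨ (∃v D(v))
All bound variables are already distinct, so no renaming is needed.
Pull the quantifiers to the front (each side's bound variable is not free in the other side):
  ∀z ∃w ∃u ∃v (M(z,z) ∨ ¬D(u) ∧ ¬M(w,u) ∨ D(v))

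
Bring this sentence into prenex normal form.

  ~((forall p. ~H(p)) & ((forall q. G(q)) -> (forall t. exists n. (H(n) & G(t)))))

Rewrite implications/biconditionals: A → B as ¬A ∨ B.
  ~((forall p. ~H(p)) & (~(forall q. G(q)) | (forall t. exists n. (H(n) & G(t)))))
Move each ¬ inward, flipping quantifiers it crosses:
  (exists p. H(p)) | (forall q. G(q)) & (exists t. forall n. (~H(n) | ~G(t)))
Pull the quantifiers to the front (each side's bound variable is not free in the other side):
  exists p. forall q. exists t. forall n. (H(p) | G(q) & (~H(n) | ~G(t)))

exists p. forall q. exists t. forall n. (H(p) | G(q) & (~H(n) | ~G(t)))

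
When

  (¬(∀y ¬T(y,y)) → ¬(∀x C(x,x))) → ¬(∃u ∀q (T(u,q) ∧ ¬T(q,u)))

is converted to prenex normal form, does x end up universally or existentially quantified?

Rewrite implications/biconditionals: A → B as ¬A ∨ B.
  ¬(¬¬(∀y ¬T(y,y)) ∨ ¬(∀x C(x,x))) ∨ ¬(∃u ∀q (T(u,q) ∧ ¬T(q,u)))
Drive negations inward (¬∀x A ≡ ∃x ¬A, ¬∃x A ≡ ∀x ¬A, De Morgan for ∧/∨):
  (∃y T(y,y)) ∧ (∀x C(x,x)) ∨ (∀u ∃q (¬T(u,q) ∨ T(q,u)))
All bound variables are already distinct, so no renaming is needed.
Pull the quantifiers to the front (each side's bound variable is not free in the other side):
  ∃y ∀x ∀u ∃q (T(y,y) ∧ C(x,x) ∨ ¬T(u,q) ∨ T(q,u))
The quantifier ∀x sits under an even number of negations (counting the antecedent side of each →), so it remains universal.

universal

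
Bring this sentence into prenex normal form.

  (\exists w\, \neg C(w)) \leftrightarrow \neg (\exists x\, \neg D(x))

First replace A → B with ¬A ∨ B; A ↔ B as (¬A ∨ B) ∧ (¬B ∨ A).
  (\neg (\exists w\, \neg C(w)) \lor \neg (\exists x\, \neg D(x))) \land (\neg \neg (\exists x\, \neg D(x)) \lor (\exists w\, \neg C(w)))
Push ¬ through the quantifiers and connectives to reach negation normal form:
  ((\forall w\, C(w)) \lor (\forall x\, D(x))) \land ((\exists x\, \neg D(x)) \lor (\exists w\, \neg C(w)))
Rename bound variables to avoid capture: x↦c, w↦t.
  ((\forall w\, C(w)) \lor (\forall x\, D(x))) \land ((\exists c\, \neg D(c)) \lor (\exists t\, \neg C(t)))
Extract every quantifier outward, since the variables are now distinct and don't occur free across branches:
  \forall w\, \forall x\, \exists c\, \exists t\, ((C(w) \lor D(x)) \land (\neg D(c) \lor \neg C(t)))

\forall w\, \forall x\, \exists c\, \exists t\, ((C(w) \lor D(x)) \land (\neg D(c) \lor \neg C(t)))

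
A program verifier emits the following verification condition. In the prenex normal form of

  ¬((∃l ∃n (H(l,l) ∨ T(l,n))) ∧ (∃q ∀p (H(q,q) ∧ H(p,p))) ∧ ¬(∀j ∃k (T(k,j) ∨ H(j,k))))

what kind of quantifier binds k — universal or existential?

Move each ¬ inward, flipping quantifiers it crosses:
  (∀l ∀n (¬H(l,l) ∧ ¬T(l,n))) ∨ (∀q ∃p (¬H(q,q) ∨ ¬H(p,p))) ∨ (∀j ∃k (T(k,j) ∨ H(j,k)))
Extract every quantifier outward, since the variables are now distinct and don't occur free across branches:
  ∀l ∀n ∀q ∃p ∀j ∃k (¬H(l,l) ∧ ¬T(l,n) ∨ ¬H(q,q) ∨ ¬H(p,p) ∨ T(k,j) ∨ H(j,k))
The quantifier ∃k sits under an even number of negations, so it remains existential.

existential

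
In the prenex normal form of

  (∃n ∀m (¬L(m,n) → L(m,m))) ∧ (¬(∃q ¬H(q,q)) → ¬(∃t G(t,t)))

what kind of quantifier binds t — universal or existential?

universal

Eliminate → and ↔ using ¬ and ∨.
  (∃n ∀m (¬¬L(m,n) ∨ L(m,m))) ∧ (¬¬(∃q ¬H(q,q)) ∨ ¬(∃t G(t,t)))
Push ¬ through the quantifiers and connectives to reach negation normal form:
  (∃n ∀m (L(m,n) ∨ L(m,m))) ∧ ((∃q ¬H(q,q)) ∨ (∀t ¬G(t,t)))
All bound variables are already distinct, so no renaming is needed.
Finally move all quantifiers to the prefix:
  ∃n ∀m ∃q ∀t ((L(m,n) ∨ L(m,m)) ∧ (¬H(q,q) ∨ ¬G(t,t)))
The quantifier ∃t sits under an odd number of negations (counting the antecedent side of each →), so it flips to ∀t.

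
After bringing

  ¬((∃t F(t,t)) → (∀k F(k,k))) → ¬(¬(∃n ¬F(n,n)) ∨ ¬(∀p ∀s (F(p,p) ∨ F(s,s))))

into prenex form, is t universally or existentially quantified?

First replace A → B with ¬A ∨ B.
  ¬¬(¬(∃t F(t,t)) ∨ (∀k F(k,k))) ∨ ¬(¬(∃n ¬F(n,n)) ∨ ¬(∀p ∀s (F(p,p) ∨ F(s,s))))
Drive negations inward (¬∀x A ≡ ∃x ¬A, ¬∃x A ≡ ∀x ¬A, De Morgan for ∧/∨):
  (∀t ¬F(t,t)) ∨ (∀k F(k,k)) ∨ (∃n ¬F(n,n)) ∧ (∀p ∀s (F(p,p) ∨ F(s,s)))
All bound variables are already distinct, so no renaming is needed.
Finally move all quantifiers to the prefix:
  ∀t ∀k ∃n ∀p ∀s (¬F(t,t) ∨ F(k,k) ∨ ¬F(n,n) ∧ (F(p,p) ∨ F(s,s)))
The quantifier ∃t sits under an odd number of negations (counting the antecedent side of each →), so it flips to ∀t.

universal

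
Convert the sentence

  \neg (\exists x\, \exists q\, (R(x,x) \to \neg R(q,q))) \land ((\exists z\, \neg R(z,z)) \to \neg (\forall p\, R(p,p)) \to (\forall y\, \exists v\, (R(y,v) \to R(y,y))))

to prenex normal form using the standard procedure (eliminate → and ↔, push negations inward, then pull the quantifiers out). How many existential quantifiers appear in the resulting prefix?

Eliminate → and ↔ using ¬ and ∨.
  \neg (\exists x\, \exists q\, (\neg R(x,x) \lor \neg R(q,q))) \land (\neg (\exists z\, \neg R(z,z)) \lor \neg \neg (\forall p\, R(p,p)) \lor (\forall y\, \exists v\, (\neg R(y,v) \lor R(y,y))))
Drive negations inward (¬∀x A ≡ ∃x ¬A, ¬∃x A ≡ ∀x ¬A, De Morgan for ∧/∨):
  (\forall x\, \forall q\, (R(x,x) \land R(q,q))) \land ((\forall z\, R(z,z)) \lor (\forall p\, R(p,p)) \lor (\forall y\, \exists v\, (\neg R(y,v) \lor R(y,y))))
All bound variables are already distinct, so no renaming is needed.
Pull the quantifiers to the front (each side's bound variable is not free in the other side):
  \forall x\, \forall q\, \forall z\, \forall p\, \forall y\, \exists v\, (R(x,x) \land R(q,q) \land (R(z,z) \lor R(p,p) \lor \neg R(y,v) \lor R(y,y)))
The prefix is \forall x \forall q \forall z \forall p \forall y \exists v: 5 universal, 1 existential.

1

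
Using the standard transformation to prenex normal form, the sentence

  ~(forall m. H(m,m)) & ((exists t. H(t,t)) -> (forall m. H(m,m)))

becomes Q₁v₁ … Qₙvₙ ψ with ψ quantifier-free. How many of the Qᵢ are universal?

Rewrite implications/biconditionals: A → B as ¬A ∨ B.
  ~(forall m. H(m,m)) & (~(exists t. H(t,t)) | (forall m. H(m,m)))
Push ¬ through the quantifiers and connectives to reach negation normal form:
  (exists m. ~H(m,m)) & ((forall t. ~H(t,t)) | (forall m. H(m,m)))
Give each quantifier a distinct variable: m↦c.
  (exists m. ~H(m,m)) & ((forall t. ~H(t,t)) | (forall c. H(c,c)))
Extract every quantifier outward, since the variables are now distinct and don't occur free across branches:
  exists m. forall t. forall c. (~H(m,m) & (~H(t,t) | H(c,c)))
The prefix is exists m forall t forall c: 2 universal, 1 existential.

2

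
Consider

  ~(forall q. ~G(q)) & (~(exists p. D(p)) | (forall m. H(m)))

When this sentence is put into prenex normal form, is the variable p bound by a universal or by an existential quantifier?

Move each ¬ inward, flipping quantifiers it crosses:
  (exists q. G(q)) & ((forall p. ~D(p)) | (forall m. H(m)))
Finally move all quantifiers to the prefix:
  exists q. forall p. forall m. (G(q) & (~D(p) | H(m)))
The quantifier exists p sits under an odd number of negations, so it flips to forall p.

universal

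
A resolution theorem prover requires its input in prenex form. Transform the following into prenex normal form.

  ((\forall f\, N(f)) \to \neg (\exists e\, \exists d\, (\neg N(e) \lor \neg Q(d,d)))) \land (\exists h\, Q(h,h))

\exists f\, \forall e\, \forall d\, \exists h\, ((\neg N(f) \lor N(e) \land Q(d,d)) \land Q(h,h))

Rewrite implications/biconditionals: A → B as ¬A ∨ B.
  (\neg (\forall f\, N(f)) \lor \neg (\exists e\, \exists d\, (\neg N(e) \lor \neg Q(d,d)))) \land (\exists h\, Q(h,h))
Push ¬ through the quantifiers and connectives to reach negation normal form:
  ((\exists f\, \neg N(f)) \lor (\forall e\, \forall d\, (N(e) \land Q(d,d)))) \land (\exists h\, Q(h,h))
All bound variables are already distinct, so no renaming is needed.
Extract every quantifier outward, since the variables are now distinct and don't occur free across branches:
  \exists f\, \forall e\, \forall d\, \exists h\, ((\neg N(f) \lor N(e) \land Q(d,d)) \land Q(h,h))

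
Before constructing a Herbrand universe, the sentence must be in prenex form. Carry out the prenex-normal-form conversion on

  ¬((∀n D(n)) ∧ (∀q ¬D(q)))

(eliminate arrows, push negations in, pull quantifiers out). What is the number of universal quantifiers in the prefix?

0

Move each ¬ inward, flipping quantifiers it crosses:
  (∃n ¬D(n)) ∨ (∃q D(q))
All bound variables are already distinct, so no renaming is needed.
Pull the quantifiers to the front (each side's bound variable is not free in the other side):
  ∃n ∃q (¬D(n) ∨ D(q))
The prefix is ∃n ∃q: 0 universal, 2 existential.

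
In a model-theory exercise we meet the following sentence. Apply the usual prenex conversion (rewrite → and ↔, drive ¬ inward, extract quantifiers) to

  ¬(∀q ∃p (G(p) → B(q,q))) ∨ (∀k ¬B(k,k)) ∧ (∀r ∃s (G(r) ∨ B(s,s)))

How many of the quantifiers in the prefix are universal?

3

Eliminate → and ↔ using ¬ and ∨.
  ¬(∀q ∃p (¬G(p) ∨ B(q,q))) ∨ (∀k ¬B(k,k)) ∧ (∀r ∃s (G(r) ∨ B(s,s)))
Push ¬ through the quantifiers and connectives to reach negation normal form:
  (∃q ∀p (G(p) ∧ ¬B(q,q))) ∨ (∀k ¬B(k,k)) ∧ (∀r ∃s (G(r) ∨ B(s,s)))
Finally move all quantifiers to the prefix:
  ∃q ∀p ∀k ∀r ∃s (G(p) ∧ ¬B(q,q) ∨ ¬B(k,k) ∧ (G(r) ∨ B(s,s)))
The prefix is ∃q ∀p ∀k ∀r ∃s: 3 universal, 2 existential.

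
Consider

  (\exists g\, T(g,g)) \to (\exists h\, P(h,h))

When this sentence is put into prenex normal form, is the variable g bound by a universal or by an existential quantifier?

Eliminate → and ↔ using ¬ and ∨.
  \neg (\exists g\, T(g,g)) \lor (\exists h\, P(h,h))
Drive negations inward (¬∀x A ≡ ∃x ¬A, ¬∃x A ≡ ∀x ¬A, De Morgan for ∧/∨):
  (\forall g\, \neg T(g,g)) \lor (\exists h\, P(h,h))
All bound variables are already distinct, so no renaming is needed.
Extract every quantifier outward, since the variables are now distinct and don't occur free across branches:
  \forall g\, \exists h\, (\neg T(g,g) \lor P(h,h))
The quantifier \exists g sits under an odd number of negations (counting the antecedent side of each →), so it flips to \forall g.

universal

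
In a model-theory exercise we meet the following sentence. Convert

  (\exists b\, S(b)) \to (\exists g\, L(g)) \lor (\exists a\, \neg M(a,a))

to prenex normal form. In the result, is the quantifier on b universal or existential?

Eliminate → and ↔ using ¬ and ∨.
  \neg (\exists b\, S(b)) \lor (\exists g\, L(g)) \lor (\exists a\, \neg M(a,a))
Push ¬ through the quantifiers and connectives to reach negation normal form:
  (\forall b\, \neg S(b)) \lor (\exists g\, L(g)) \lor (\exists a\, \neg M(a,a))
Extract every quantifier outward, since the variables are now distinct and don't occur free across branches:
  \forall b\, \exists g\, \exists a\, (\neg S(b) \lor L(g) \lor \neg M(a,a))
The quantifier \exists b sits under an odd number of negations (counting the antecedent side of each →), so it flips to \forall b.

universal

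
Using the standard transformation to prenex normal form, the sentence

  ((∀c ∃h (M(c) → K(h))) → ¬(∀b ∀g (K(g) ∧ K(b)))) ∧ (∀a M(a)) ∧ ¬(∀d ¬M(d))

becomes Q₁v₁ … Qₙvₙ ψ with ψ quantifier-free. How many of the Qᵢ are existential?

Rewrite implications/biconditionals: A → B as ¬A ∨ B.
  (¬(∀c ∃h (¬M(c) ∨ K(h))) ∨ ¬(∀b ∀g (K(g) ∧ K(b)))) ∧ (∀a M(a)) ∧ ¬(∀d ¬M(d))
Drive negations inward (¬∀x A ≡ ∃x ¬A, ¬∃x A ≡ ∀x ¬A, De Morgan for ∧/∨):
  ((∃c ∀h (M(c) ∧ ¬K(h))) ∨ (∃b ∃g (¬K(g) ∨ ¬K(b)))) ∧ (∀a M(a)) ∧ (∃d M(d))
All bound variables are already distinct, so no renaming is needed.
Finally move all quantifiers to the prefix:
  ∃c ∀h ∃b ∃g ∀a ∃d ((M(c) ∧ ¬K(h) ∨ ¬K(g) ∨ ¬K(b)) ∧ M(a) ∧ M(d))
The prefix is ∃c ∀h ∃b ∃g ∀a ∃d: 2 universal, 4 existential.

4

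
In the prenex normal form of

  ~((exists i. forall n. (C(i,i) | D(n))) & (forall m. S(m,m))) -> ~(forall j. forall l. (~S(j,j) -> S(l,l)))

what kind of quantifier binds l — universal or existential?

First replace A → B with ¬A ∨ B.
  ~~((exists i. forall n. (C(i,i) | D(n))) & (forall m. S(m,m))) | ~(forall j. forall l. (~~S(j,j) | S(l,l)))
Drive negations inward (¬∀x A ≡ ∃x ¬A, ¬∃x A ≡ ∀x ¬A, De Morgan for ∧/∨):
  (exists i. forall n. (C(i,i) | D(n))) & (forall m. S(m,m)) | (exists j. exists l. (~S(j,j) & ~S(l,l)))
Pull the quantifiers to the front (each side's bound variable is not free in the other side):
  exists i. forall n. forall m. exists j. exists l. ((C(i,i) | D(n)) & S(m,m) | ~S(j,j) & ~S(l,l))
The quantifier forall l sits under an odd number of negations (counting the antecedent side of each →), so it flips to exists l.

existential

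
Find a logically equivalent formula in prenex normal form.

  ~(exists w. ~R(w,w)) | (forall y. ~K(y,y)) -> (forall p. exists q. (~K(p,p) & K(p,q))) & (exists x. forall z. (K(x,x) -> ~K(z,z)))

exists w. exists y. forall p. exists q. exists x. forall z. (~R(w,w) & K(y,y) | ~K(p,p) & K(p,q) & (~K(x,x) | ~K(z,z)))

First replace A → B with ¬A ∨ B.
  ~(~(exists w. ~R(w,w)) | (forall y. ~K(y,y))) | (forall p. exists q. (~K(p,p) & K(p,q))) & (exists x. forall z. (~K(x,x) | ~K(z,z)))
Push ¬ through the quantifiers and connectives to reach negation normal form:
  (exists w. ~R(w,w)) & (exists y. K(y,y)) | (forall p. exists q. (~K(p,p) & K(p,q))) & (exists x. forall z. (~K(x,x) | ~K(z,z)))
All bound variables are already distinct, so no renaming is needed.
Pull the quantifiers to the front (each side's bound variable is not free in the other side):
  exists w. exists y. forall p. exists q. exists x. forall z. (~R(w,w) & K(y,y) | ~K(p,p) & K(p,q) & (~K(x,x) | ~K(z,z)))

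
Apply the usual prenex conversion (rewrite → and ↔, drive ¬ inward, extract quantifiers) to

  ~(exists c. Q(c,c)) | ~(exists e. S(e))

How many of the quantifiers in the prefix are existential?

Move each ¬ inward, flipping quantifiers it crosses:
  (forall c. ~Q(c,c)) | (forall e. ~S(e))
All bound variables are already distinct, so no renaming is needed.
Finally move all quantifiers to the prefix:
  forall c. forall e. (~Q(c,c) | ~S(e))
The prefix is forall c forall e: 2 universal, 0 existential.

0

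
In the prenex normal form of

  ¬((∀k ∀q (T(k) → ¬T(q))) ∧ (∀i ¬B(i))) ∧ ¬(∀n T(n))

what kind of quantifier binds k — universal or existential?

Rewrite implications/biconditionals: A → B as ¬A ∨ B.
  ¬((∀k ∀q (¬T(k) ∨ ¬T(q))) ∧ (∀i ¬B(i))) ∧ ¬(∀n T(n))
Drive negations inward (¬∀x A ≡ ∃x ¬A, ¬∃x A ≡ ∀x ¬A, De Morgan for ∧/∨):
  ((∃k ∃q (T(k) ∧ T(q))) ∨ (∃i B(i))) ∧ (∃n ¬T(n))
Pull the quantifiers to the front (each side's bound variable is not free in the other side):
  ∃k ∃q ∃i ∃n ((T(k) ∧ T(q) ∨ B(i)) ∧ ¬T(n))
The quantifier ∀k sits under an odd number of negations (counting the antecedent side of each →), so it flips to ∃k.

existential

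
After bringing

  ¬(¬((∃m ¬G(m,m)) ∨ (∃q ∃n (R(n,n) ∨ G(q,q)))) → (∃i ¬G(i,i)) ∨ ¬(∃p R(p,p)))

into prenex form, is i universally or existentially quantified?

Rewrite implications/biconditionals: A → B as ¬A ∨ B.
  ¬(¬¬((∃m ¬G(m,m)) ∨ (∃q ∃n (R(n,n) ∨ G(q,q)))) ∨ (∃i ¬G(i,i)) ∨ ¬(∃p R(p,p)))
Move each ¬ inward, flipping quantifiers it crosses:
  (∀m G(m,m)) ∧ (∀q ∀n (¬R(n,n) ∧ ¬G(q,q))) ∧ (∀i G(i,i)) ∧ (∃p R(p,p))
All bound variables are already distinct, so no renaming is needed.
Pull the quantifiers to the front (each side's bound variable is not free in the other side):
  ∀m ∀q ∀n ∀i ∃p (G(m,m) ∧ ¬R(n,n) ∧ ¬G(q,q) ∧ G(i,i) ∧ R(p,p))
The quantifier ∃i sits under an odd number of negations (counting the antecedent side of each →), so it flips to ∀i.

universal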